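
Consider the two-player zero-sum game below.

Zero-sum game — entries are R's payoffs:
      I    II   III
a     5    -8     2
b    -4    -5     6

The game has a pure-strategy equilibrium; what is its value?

-5

Row minima: -8, -5 → R's maximin is -5.
Column maxima: 5, -5, 6 → C's minimax is -5.
They coincide at (b, II), so the value is -5.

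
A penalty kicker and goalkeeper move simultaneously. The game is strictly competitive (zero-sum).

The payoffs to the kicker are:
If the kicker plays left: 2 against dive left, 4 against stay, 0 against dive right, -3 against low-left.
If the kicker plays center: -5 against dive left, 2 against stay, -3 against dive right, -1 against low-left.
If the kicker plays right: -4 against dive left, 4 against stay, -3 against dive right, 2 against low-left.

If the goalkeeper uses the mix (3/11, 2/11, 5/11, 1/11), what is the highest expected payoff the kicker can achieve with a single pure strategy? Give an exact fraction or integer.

left: (2)·(3/11) + (4)·(2/11) + (0)·(5/11) + (-3)·(1/11) = 1.
center: (-5)·(3/11) + (2)·(2/11) + (-3)·(5/11) + (-1)·(1/11) = -27/11.
right: (-4)·(3/11) + (4)·(2/11) + (-3)·(5/11) + (2)·(1/11) = -17/11.
The best pure response is left with expected payoff 1.

1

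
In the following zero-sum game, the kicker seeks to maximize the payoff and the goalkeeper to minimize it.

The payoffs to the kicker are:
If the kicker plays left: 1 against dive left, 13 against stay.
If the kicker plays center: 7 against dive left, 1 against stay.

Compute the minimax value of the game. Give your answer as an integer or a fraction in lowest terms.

Row minima are 1 and 1, so the kicker's maximin is 1; column maxima are 7 and 13, so the goalkeeper's minimax is 7. These differ, so the equilibrium is in mixed strategies.
Let the kicker play left with probability p. The goalkeeper is indifferent when p + 7(1−p) = 13p + (1−p), giving p = 1/3.
Let the goalkeeper play dive left with probability q. The kicker is indifferent when q + 13(1−q) = 7q + (1−q), giving q = 2/3.
The value is 1·(2/3) + (13)·(1/3) = 5.

5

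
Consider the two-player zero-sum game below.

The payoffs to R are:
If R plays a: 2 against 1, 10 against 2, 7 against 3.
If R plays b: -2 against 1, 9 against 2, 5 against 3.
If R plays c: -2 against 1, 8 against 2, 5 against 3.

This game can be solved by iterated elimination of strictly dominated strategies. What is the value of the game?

2

Column 2 is strictly dominated by 1 for C (2<10, -2<9, -2<8); eliminate 2.
Column 3 is strictly dominated by 1 for C (2<7, -2<5, -2<5); eliminate 3.
Row c is strictly dominated by row a (2>-2); eliminate c.
Row b is strictly dominated by row a (2>-2); eliminate b.
Only (a, 1) remains, with payoff 2.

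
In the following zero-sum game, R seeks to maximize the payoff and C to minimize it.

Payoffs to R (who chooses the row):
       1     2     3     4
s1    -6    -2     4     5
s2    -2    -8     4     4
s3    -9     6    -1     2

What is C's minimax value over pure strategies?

The worst case (largest entry) in each column is 1: -2, 2: 6, 3: 4, 4: 5.
The best (smallest) of these is -2.

-2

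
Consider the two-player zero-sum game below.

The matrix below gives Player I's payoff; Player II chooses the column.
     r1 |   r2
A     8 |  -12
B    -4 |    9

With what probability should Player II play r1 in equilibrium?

7/11

Row minima are -12 and -4, so Player I's maximin is -4; column maxima are 8 and 9, so Player II's minimax is 8. These differ, so the equilibrium is in mixed strategies.
Let Player II play r1 with probability q. Player I is indifferent when 8q − 12(1−q) = −4q + 9(1−q), giving q = 7/11.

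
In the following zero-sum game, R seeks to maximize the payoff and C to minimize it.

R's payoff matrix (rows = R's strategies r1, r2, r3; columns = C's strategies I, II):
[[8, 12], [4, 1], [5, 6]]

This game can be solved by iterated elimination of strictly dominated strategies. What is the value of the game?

8

Row r3 is strictly dominated by row r1 (8>5, 12>6); eliminate r3.
Row r2 is strictly dominated by row r1 (8>4, 12>1); eliminate r2.
Column II is strictly dominated by I for C (8<12); eliminate II.
Only (r1, I) remains, with payoff 8.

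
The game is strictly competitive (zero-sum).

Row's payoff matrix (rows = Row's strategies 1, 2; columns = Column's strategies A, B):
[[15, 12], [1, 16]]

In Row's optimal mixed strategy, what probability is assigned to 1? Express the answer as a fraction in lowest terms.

Row minima are 12 and 1, so Row's maximin is 12; column maxima are 15 and 16, so Column's minimax is 15. These differ, so the equilibrium is in mixed strategies.
Let Row play 1 with probability p. Column is indifferent when 15p + (1−p) = 12p + 16(1−p), giving p = 5/6.

5/6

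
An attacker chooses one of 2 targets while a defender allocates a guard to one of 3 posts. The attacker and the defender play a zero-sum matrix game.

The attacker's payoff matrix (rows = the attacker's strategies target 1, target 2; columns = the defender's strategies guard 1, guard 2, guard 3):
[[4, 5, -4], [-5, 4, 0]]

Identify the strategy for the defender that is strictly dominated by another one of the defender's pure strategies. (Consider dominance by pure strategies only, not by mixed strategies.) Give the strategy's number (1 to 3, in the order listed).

2

The defender prefers columns that give the attacker less. Compare guard 2 with guard 1: 4 < 5, -5 < 4.
So guard 1 strictly dominates guard 2 for the defender; guard 2 is strictly dominated.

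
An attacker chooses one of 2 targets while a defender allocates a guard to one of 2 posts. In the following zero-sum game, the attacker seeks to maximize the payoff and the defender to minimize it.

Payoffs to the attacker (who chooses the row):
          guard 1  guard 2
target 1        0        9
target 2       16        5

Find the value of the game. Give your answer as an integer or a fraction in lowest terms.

Row minima are 0 and 5, so the attacker's maximin is 5; column maxima are 16 and 9, so the defender's minimax is 9. These differ, so the equilibrium is in mixed strategies.
Let the attacker play target 1 with probability p. The defender is indifferent when 16(1−p) = 9p + 5(1−p), giving p = 11/20.
Let the defender play guard 1 with probability q. The attacker is indifferent when 9(1−q) = 16q + 5(1−q), giving q = 1/5.
The value is 0·(1/5) + (9)·(4/5) = 36/5.

36/5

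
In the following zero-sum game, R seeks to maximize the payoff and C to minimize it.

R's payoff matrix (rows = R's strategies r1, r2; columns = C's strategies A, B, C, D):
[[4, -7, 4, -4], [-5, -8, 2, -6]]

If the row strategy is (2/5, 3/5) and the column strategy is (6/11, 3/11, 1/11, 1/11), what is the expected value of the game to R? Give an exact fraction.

-168/55

Against (6/11, 3/11, 1/11, 1/11), each row's expected payoff is r1: 3/11; r2: -58/11.
Taking the (2/5, 3/5)-weighted average: (2/5)·(3/11) + (3/5)·(-58/11) = -168/55.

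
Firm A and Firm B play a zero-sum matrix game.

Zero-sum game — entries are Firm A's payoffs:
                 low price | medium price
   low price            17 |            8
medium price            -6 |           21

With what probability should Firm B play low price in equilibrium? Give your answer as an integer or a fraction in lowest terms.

Row minima are 8 and -6, so Firm A's maximin is 8; column maxima are 17 and 21, so Firm B's minimax is 17. These differ, so the equilibrium is in mixed strategies.
Let Firm B play low price with probability q. Firm A is indifferent when 17q + 8(1−q) = −6q + 21(1−q), giving q = 13/36.

13/36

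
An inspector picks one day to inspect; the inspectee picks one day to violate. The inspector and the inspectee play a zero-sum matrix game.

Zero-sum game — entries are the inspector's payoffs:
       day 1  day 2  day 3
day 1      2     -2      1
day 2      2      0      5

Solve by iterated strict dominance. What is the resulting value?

0

Column day 3 is strictly dominated by day 2 for the inspectee (-2<1, 0<5); eliminate day 3.
Column day 1 is strictly dominated by day 2 for the inspectee (-2<2, 0<2); eliminate day 1.
Row day 1 is strictly dominated by row day 2 (0>-2); eliminate day 1.
Only (day 2, day 2) remains, with payoff 0.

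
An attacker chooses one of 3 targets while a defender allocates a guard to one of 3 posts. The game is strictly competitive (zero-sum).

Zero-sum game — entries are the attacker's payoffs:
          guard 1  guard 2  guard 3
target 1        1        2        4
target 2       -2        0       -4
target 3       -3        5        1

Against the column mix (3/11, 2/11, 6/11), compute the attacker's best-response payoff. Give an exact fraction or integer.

31/11

target 1: (1)·(3/11) + (2)·(2/11) + (4)·(6/11) = 31/11.
target 2: (-2)·(3/11) + (0)·(2/11) + (-4)·(6/11) = -30/11.
target 3: (-3)·(3/11) + (5)·(2/11) + (1)·(6/11) = 7/11.
The best pure response is target 1 with expected payoff 31/11.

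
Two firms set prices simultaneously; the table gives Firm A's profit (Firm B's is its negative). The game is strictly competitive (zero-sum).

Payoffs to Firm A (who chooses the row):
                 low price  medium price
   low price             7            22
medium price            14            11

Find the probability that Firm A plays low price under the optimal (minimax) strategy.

1/6

Row minima are 7 and 11, so Firm A's maximin is 11; column maxima are 14 and 22, so Firm B's minimax is 14. These differ, so the equilibrium is in mixed strategies.
Let Firm A play low price with probability p. Firm B is indifferent when 7p + 14(1−p) = 22p + 11(1−p), giving p = 1/6.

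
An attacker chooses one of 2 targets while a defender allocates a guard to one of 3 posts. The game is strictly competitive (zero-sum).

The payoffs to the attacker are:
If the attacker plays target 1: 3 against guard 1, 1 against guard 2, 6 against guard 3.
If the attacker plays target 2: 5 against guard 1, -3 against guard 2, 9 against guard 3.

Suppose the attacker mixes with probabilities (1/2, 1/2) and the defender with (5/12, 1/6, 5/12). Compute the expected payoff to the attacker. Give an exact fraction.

37/8

Against (5/12, 1/6, 5/12), each row's expected payoff is target 1: 47/12; target 2: 16/3.
Taking the (1/2, 1/2)-weighted average: (1/2)·(47/12) + (1/2)·(16/3) = 37/8.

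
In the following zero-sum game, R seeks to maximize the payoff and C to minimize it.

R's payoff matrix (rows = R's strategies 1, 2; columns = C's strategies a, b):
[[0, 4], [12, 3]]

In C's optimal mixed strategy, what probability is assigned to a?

Row minima are 0 and 3, so R's maximin is 3; column maxima are 12 and 4, so C's minimax is 4. These differ, so the equilibrium is in mixed strategies.
Let C play a with probability q. R is indifferent when 4(1−q) = 12q + 3(1−q), giving q = 1/13.

1/13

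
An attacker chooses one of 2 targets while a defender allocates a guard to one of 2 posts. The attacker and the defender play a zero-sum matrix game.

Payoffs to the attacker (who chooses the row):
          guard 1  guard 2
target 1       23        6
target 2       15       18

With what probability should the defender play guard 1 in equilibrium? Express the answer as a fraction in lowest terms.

Row minima are 6 and 15, so the attacker's maximin is 15; column maxima are 23 and 18, so the defender's minimax is 18. These differ, so the equilibrium is in mixed strategies.
Let the defender play guard 1 with probability q. The attacker is indifferent when 23q + 6(1−q) = 15q + 18(1−q), giving q = 3/5.

3/5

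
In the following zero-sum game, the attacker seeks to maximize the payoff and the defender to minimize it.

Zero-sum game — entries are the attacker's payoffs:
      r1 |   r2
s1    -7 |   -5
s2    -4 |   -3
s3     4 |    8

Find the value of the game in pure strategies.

4

Row minima: -7, -4, 4 → the attacker's maximin is 4.
Column maxima: 4, 8 → the defender's minimax is 4.
They coincide at (s3, r1), so the value is 4.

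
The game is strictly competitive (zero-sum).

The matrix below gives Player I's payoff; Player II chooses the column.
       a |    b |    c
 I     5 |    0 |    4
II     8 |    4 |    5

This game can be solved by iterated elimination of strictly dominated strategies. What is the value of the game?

Row I is strictly dominated by row II (8>5, 4>0, 5>4); eliminate I.
Column a is strictly dominated by b for Player II (4<8); eliminate a.
Column c is strictly dominated by b for Player II (4<5); eliminate c.
Only (II, b) remains, with payoff 4.

4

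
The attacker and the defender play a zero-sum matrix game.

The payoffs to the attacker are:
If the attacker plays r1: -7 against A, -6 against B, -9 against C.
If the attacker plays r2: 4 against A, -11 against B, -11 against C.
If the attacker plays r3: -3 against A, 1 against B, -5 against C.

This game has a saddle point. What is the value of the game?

Row minima: -9, -11, -5 → the attacker's maximin is -5.
Column maxima: 4, 1, -5 → the defender's minimax is -5.
They coincide at (r3, C), so the value is -5.

-5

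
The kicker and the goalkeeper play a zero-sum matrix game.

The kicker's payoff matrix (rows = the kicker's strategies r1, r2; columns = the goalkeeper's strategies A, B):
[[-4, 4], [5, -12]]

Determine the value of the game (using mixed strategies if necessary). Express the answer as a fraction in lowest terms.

-28/25

Row minima are -4 and -12, so the kicker's maximin is -4; column maxima are 5 and 4, so the goalkeeper's minimax is 4. These differ, so the equilibrium is in mixed strategies.
Let the kicker play r1 with probability p. The goalkeeper is indifferent when −4p + 5(1−p) = 4p − 12(1−p), giving p = 17/25.
Let the goalkeeper play A with probability q. The kicker is indifferent when −4q + 4(1−q) = 5q − 12(1−q), giving q = 16/25.
The value is -4·(16/25) + (4)·(9/25) = -28/25.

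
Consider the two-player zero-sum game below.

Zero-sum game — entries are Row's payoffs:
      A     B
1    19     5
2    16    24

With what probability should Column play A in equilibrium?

Row minima are 5 and 16, so Row's maximin is 16; column maxima are 19 and 24, so Column's minimax is 19. These differ, so the equilibrium is in mixed strategies.
Let Column play A with probability q. Row is indifferent when 19q + 5(1−q) = 16q + 24(1−q), giving q = 19/22.

19/22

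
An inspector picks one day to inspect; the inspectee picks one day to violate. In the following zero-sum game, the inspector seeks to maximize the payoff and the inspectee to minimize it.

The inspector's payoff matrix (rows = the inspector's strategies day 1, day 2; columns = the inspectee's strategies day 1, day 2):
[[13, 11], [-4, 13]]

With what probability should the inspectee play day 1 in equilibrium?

2/19

Row minima are 11 and -4, so the inspector's maximin is 11; column maxima are 13 and 13, so the inspectee's minimax is 13. These differ, so the equilibrium is in mixed strategies.
Let the inspectee play day 1 with probability q. The inspector is indifferent when 13q + 11(1−q) = −4q + 13(1−q), giving q = 2/19.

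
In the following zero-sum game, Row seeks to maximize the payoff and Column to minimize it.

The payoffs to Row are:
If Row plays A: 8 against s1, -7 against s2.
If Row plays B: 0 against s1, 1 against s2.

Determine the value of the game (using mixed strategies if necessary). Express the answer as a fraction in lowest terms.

Row minima are -7 and 0, so Row's maximin is 0; column maxima are 8 and 1, so Column's minimax is 1. These differ, so the equilibrium is in mixed strategies.
Let Row play A with probability p. Column is indifferent when 8p = −7p + (1−p), giving p = 1/16.
Let Column play s1 with probability q. Row is indifferent when 8q − 7(1−q) = (1−q), giving q = 1/2.
The value is 8·(1/2) + (-7)·(1/2) = 1/2.

1/2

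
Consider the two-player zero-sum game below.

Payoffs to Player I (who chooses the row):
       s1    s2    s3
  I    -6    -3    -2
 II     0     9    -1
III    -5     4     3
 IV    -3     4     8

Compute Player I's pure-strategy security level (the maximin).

-1

The worst-case payoff for each row is I: -6, II: -1, III: -5, IV: -3.
The best of these is -1.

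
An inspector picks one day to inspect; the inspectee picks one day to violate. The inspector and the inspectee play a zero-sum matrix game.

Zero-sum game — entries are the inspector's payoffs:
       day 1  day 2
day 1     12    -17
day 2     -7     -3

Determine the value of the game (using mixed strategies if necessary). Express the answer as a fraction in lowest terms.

-155/33

Row minima are -17 and -7, so the inspector's maximin is -7; column maxima are 12 and -3, so the inspectee's minimax is -3. These differ, so the equilibrium is in mixed strategies.
Let the inspector play day 1 with probability p. The inspectee is indifferent when 12p − 7(1−p) = −17p − 3(1−p), giving p = 4/33.
Let the inspectee play day 1 with probability q. The inspector is indifferent when 12q − 17(1−q) = −7q − 3(1−q), giving q = 14/33.
The value is 12·(14/33) + (-17)·(19/33) = -155/33.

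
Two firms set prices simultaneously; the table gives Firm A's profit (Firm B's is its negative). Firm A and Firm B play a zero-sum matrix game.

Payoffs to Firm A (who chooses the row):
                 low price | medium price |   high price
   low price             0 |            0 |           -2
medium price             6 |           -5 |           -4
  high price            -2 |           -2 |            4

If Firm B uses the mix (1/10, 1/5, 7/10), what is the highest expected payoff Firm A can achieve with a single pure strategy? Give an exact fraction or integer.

low price: (0)·(1/10) + (0)·(1/5) + (-2)·(7/10) = -7/5.
medium price: (6)·(1/10) + (-5)·(1/5) + (-4)·(7/10) = -16/5.
high price: (-2)·(1/10) + (-2)·(1/5) + (4)·(7/10) = 11/5.
The best pure response is high price with expected payoff 11/5.

11/5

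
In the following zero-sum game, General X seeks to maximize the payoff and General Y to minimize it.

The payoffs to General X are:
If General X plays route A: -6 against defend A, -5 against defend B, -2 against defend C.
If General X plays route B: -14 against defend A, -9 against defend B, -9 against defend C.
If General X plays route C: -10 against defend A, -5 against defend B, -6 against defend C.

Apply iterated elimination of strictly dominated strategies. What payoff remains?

Column defend B is strictly dominated by defend A for General Y (-6<-5, -14<-9, -10<-5); eliminate defend B.
Row route B is strictly dominated by row route A (-6>-14, -2>-9); eliminate route B.
Column defend C is strictly dominated by defend A for General Y (-6<-2, -10<-6); eliminate defend C.
Row route C is strictly dominated by row route A (-6>-10); eliminate route C.
Only (route A, defend A) remains, with payoff -6.

-6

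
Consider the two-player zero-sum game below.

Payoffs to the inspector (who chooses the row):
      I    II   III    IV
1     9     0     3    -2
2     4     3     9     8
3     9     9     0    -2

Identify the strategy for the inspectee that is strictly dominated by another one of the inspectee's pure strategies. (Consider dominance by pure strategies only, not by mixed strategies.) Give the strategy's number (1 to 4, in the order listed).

The inspectee prefers columns that give the inspector less. Compare III with IV: -2 < 3, 8 < 9, -2 < 0.
So IV strictly dominates III for the inspectee; III is strictly dominated.

3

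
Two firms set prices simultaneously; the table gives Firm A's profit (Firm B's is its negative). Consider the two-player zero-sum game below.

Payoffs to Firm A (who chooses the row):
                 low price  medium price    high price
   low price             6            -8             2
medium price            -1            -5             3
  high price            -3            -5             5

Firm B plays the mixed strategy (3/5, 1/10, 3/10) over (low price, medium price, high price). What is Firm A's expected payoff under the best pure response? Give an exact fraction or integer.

17/5

low price: (6)·(3/5) + (-8)·(1/10) + (2)·(3/10) = 17/5.
medium price: (-1)·(3/5) + (-5)·(1/10) + (3)·(3/10) = -1/5.
high price: (-3)·(3/5) + (-5)·(1/10) + (5)·(3/10) = -4/5.
The best pure response is low price with expected payoff 17/5.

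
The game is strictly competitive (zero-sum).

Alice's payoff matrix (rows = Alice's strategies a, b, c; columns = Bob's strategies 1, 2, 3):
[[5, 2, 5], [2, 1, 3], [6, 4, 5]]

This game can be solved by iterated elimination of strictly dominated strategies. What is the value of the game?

4

Column 1 is strictly dominated by 2 for Bob (2<5, 1<2, 4<6); eliminate 1.
Row b is strictly dominated by row a (2>1, 5>3); eliminate b.
Column 3 is strictly dominated by 2 for Bob (2<5, 4<5); eliminate 3.
Row a is strictly dominated by row c (4>2); eliminate a.
Only (c, 2) remains, with payoff 4.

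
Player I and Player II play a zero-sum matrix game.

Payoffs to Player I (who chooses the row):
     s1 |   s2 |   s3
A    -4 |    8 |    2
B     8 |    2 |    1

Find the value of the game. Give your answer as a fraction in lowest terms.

Column s2 is strictly dominated by s3 for Player II (it gives Player I more in every row).
The remaining 2×2 game on (A, B) × (s1, s3) has no saddle point. Let Player I play A with probability p; indifference gives −4p + 8(1−p) = 2p + (1−p), so p = 7/13.
Similarly Player II's optimal q on s1 is 1/13, and the value is -4·(1/13) + (2)·(12/13) = 20/13.

20/13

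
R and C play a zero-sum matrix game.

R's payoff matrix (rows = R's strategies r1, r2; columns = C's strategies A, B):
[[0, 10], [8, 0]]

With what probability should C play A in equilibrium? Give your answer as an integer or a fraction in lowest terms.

Row minima are 0 and 0, so R's maximin is 0; column maxima are 8 and 10, so C's minimax is 8. These differ, so the equilibrium is in mixed strategies.
Let C play A with probability q. R is indifferent when 10(1−q) = 8q, giving q = 5/9.

5/9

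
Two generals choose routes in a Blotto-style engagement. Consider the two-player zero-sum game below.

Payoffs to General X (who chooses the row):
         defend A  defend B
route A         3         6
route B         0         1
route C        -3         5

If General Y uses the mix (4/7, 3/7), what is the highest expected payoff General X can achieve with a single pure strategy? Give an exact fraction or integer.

30/7

route A: (3)·(4/7) + (6)·(3/7) = 30/7.
route B: (0)·(4/7) + (1)·(3/7) = 3/7.
route C: (-3)·(4/7) + (5)·(3/7) = 3/7.
The best pure response is route A with expected payoff 30/7.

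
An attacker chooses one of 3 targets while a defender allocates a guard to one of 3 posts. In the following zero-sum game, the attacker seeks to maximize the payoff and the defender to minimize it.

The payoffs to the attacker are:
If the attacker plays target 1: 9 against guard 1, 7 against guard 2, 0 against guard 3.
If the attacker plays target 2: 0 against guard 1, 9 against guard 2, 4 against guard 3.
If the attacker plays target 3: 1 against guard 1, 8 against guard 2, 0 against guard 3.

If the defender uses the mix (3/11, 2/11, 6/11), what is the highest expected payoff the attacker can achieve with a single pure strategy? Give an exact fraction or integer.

42/11

target 1: (9)·(3/11) + (7)·(2/11) + (0)·(6/11) = 41/11.
target 2: (0)·(3/11) + (9)·(2/11) + (4)·(6/11) = 42/11.
target 3: (1)·(3/11) + (8)·(2/11) + (0)·(6/11) = 19/11.
The best pure response is target 2 with expected payoff 42/11.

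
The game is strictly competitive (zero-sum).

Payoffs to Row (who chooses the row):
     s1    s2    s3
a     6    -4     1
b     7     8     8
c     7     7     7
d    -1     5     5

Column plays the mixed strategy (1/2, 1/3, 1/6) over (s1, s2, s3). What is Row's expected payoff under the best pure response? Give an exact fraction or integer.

15/2

a: (6)·(1/2) + (-4)·(1/3) + (1)·(1/6) = 11/6.
b: (7)·(1/2) + (8)·(1/3) + (8)·(1/6) = 15/2.
c: (7)·(1/2) + (7)·(1/3) + (7)·(1/6) = 7.
d: (-1)·(1/2) + (5)·(1/3) + (5)·(1/6) = 2.
The best pure response is b with expected payoff 15/2.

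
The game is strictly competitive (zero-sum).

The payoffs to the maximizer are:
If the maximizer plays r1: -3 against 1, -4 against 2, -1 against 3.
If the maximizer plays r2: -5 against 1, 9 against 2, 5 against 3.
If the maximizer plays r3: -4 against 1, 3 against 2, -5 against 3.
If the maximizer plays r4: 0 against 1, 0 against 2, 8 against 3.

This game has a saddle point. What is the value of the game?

0

Row minima: -4, -5, -5, 0 → the maximizer's maximin is 0.
Column maxima: 0, 9, 8 → the minimizer's minimax is 0.
They coincide at (r4, 1), so the value is 0.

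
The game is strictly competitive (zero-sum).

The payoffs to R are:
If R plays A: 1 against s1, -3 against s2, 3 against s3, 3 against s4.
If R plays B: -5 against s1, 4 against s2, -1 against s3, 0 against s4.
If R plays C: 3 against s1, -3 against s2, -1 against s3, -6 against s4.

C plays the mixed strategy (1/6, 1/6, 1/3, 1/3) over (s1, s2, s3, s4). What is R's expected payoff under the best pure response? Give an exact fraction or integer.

5/3

A: (1)·(1/6) + (-3)·(1/6) + (3)·(1/3) + (3)·(1/3) = 5/3.
B: (-5)·(1/6) + (4)·(1/6) + (-1)·(1/3) + (0)·(1/3) = -1/2.
C: (3)·(1/6) + (-3)·(1/6) + (-1)·(1/3) + (-6)·(1/3) = -7/3.
The best pure response is A with expected payoff 5/3.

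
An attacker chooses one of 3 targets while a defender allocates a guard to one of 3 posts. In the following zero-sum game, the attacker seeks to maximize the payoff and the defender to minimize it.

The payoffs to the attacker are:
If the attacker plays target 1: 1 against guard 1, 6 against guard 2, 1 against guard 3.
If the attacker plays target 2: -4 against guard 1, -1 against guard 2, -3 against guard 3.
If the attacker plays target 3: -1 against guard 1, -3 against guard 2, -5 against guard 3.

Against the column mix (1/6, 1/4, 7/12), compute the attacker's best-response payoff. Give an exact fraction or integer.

9/4

target 1: (1)·(1/6) + (6)·(1/4) + (1)·(7/12) = 9/4.
target 2: (-4)·(1/6) + (-1)·(1/4) + (-3)·(7/12) = -8/3.
target 3: (-1)·(1/6) + (-3)·(1/4) + (-5)·(7/12) = -23/6.
The best pure response is target 1 with expected payoff 9/4.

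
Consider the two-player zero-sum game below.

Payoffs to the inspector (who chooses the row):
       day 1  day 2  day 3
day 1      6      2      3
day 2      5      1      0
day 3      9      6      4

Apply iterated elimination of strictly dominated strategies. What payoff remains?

4

Column day 1 is strictly dominated by day 2 for the inspectee (2<6, 1<5, 6<9); eliminate day 1.
Row day 1 is strictly dominated by row day 3 (6>2, 4>3); eliminate day 1.
Row day 2 is strictly dominated by row day 3 (6>1, 4>0); eliminate day 2.
Column day 2 is strictly dominated by day 3 for the inspectee (4<6); eliminate day 2.
Only (day 3, day 3) remains, with payoff 4.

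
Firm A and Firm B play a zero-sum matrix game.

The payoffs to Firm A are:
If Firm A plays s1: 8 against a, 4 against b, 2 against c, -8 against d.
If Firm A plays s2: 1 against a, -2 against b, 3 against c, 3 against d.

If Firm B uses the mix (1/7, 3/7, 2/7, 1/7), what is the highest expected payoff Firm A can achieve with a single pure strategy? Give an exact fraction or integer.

16/7

s1: (8)·(1/7) + (4)·(3/7) + (2)·(2/7) + (-8)·(1/7) = 16/7.
s2: (1)·(1/7) + (-2)·(3/7) + (3)·(2/7) + (3)·(1/7) = 4/7.
The best pure response is s1 with expected payoff 16/7.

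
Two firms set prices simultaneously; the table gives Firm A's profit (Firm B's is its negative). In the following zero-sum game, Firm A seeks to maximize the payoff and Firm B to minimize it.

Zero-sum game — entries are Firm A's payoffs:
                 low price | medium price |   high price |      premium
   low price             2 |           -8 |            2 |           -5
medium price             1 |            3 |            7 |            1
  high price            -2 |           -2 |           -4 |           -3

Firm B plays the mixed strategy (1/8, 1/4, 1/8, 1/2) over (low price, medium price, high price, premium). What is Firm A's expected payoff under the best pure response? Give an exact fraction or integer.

9/4

low price: (2)·(1/8) + (-8)·(1/4) + (2)·(1/8) + (-5)·(1/2) = -4.
medium price: (1)·(1/8) + (3)·(1/4) + (7)·(1/8) + (1)·(1/2) = 9/4.
high price: (-2)·(1/8) + (-2)·(1/4) + (-4)·(1/8) + (-3)·(1/2) = -11/4.
The best pure response is medium price with expected payoff 9/4.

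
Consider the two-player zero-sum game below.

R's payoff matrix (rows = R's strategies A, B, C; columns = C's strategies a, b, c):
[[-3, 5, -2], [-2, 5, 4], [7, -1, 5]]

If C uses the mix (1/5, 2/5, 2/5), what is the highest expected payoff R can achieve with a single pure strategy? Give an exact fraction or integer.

16/5

A: (-3)·(1/5) + (5)·(2/5) + (-2)·(2/5) = 3/5.
B: (-2)·(1/5) + (5)·(2/5) + (4)·(2/5) = 16/5.
C: (7)·(1/5) + (-1)·(2/5) + (5)·(2/5) = 3.
The best pure response is B with expected payoff 16/5.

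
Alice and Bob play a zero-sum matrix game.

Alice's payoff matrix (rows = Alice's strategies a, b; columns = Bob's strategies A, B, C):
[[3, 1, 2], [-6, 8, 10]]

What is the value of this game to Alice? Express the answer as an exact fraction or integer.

Column C is strictly dominated by B for Bob (it gives Alice more in every row).
The remaining 2×2 game on (a, b) × (A, B) has no saddle point. Let Alice play a with probability p; indifference gives 3p − 6(1−p) = p + 8(1−p), so p = 7/8.
Similarly Bob's optimal q on A is 7/16, and the value is 3·(7/16) + (1)·(9/16) = 15/8.

15/8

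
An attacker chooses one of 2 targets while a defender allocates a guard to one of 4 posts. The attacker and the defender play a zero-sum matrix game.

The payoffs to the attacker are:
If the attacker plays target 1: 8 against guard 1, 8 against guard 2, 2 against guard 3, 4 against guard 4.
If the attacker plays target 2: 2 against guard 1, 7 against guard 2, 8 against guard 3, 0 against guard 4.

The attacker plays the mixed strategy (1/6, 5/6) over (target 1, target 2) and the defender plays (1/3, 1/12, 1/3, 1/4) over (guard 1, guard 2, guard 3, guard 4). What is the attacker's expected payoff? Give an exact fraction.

295/72

Against (1/3, 1/12, 1/3, 1/4), each row's expected payoff is target 1: 5; target 2: 47/12.
Taking the (1/6, 5/6)-weighted average: (1/6)·(5) + (5/6)·(47/12) = 295/72.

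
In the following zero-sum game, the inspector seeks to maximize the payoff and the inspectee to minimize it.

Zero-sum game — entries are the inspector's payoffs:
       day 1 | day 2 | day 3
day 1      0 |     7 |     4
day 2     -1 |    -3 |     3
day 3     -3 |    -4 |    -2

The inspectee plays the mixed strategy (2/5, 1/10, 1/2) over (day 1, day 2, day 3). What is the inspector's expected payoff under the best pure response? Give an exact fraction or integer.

day 1: (0)·(2/5) + (7)·(1/10) + (4)·(1/2) = 27/10.
day 2: (-1)·(2/5) + (-3)·(1/10) + (3)·(1/2) = 4/5.
day 3: (-3)·(2/5) + (-4)·(1/10) + (-2)·(1/2) = -13/5.
The best pure response is day 1 with expected payoff 27/10.

27/10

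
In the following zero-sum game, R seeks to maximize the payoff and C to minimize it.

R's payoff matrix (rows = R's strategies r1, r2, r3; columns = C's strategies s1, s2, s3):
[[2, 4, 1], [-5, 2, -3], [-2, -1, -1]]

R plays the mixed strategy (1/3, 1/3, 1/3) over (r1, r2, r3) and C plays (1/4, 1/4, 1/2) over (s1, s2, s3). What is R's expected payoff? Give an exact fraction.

-1/2

Against (1/4, 1/4, 1/2), each row's expected payoff is r1: 2; r2: -9/4; r3: -5/4.
Taking the (1/3, 1/3, 1/3)-weighted average: (1/3)·(2) + (1/3)·(-9/4) + (1/3)·(-5/4) = -1/2.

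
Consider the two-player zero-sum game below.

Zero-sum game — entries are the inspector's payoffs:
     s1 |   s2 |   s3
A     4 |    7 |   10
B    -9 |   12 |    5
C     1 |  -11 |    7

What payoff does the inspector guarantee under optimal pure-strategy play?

Row minima: 4, -9, -11 → the inspector's maximin is 4.
Column maxima: 4, 12, 10 → the inspectee's minimax is 4.
They coincide at (A, s1), so the value is 4.

4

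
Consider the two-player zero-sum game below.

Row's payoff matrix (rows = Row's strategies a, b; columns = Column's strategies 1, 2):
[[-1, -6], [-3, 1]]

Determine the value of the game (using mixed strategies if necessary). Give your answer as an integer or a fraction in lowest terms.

Row minima are -6 and -3, so Row's maximin is -3; column maxima are -1 and 1, so Column's minimax is -1. These differ, so the equilibrium is in mixed strategies.
Let Row play a with probability p. Column is indifferent when −p − 3(1−p) = −6p + (1−p), giving p = 4/9.
Let Column play 1 with probability q. Row is indifferent when −q − 6(1−q) = −3q + (1−q), giving q = 7/9.
The value is -1·(7/9) + (-6)·(2/9) = -19/9.

-19/9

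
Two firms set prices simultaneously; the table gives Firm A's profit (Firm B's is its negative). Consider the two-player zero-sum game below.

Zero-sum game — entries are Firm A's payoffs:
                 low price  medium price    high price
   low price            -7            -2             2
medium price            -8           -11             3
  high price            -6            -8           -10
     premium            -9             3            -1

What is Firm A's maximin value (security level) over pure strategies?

The worst-case payoff for each row is low price: -7, medium price: -11, high price: -10, premium: -9.
The best of these is -7.

-7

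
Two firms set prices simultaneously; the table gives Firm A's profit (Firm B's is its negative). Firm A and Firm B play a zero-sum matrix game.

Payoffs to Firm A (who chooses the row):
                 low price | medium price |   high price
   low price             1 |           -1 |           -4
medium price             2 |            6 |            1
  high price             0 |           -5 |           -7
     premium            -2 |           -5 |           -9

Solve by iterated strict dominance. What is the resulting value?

Column medium price is strictly dominated by high price for Firm B (-4<-1, 1<6, -7<-5, -9<-5); eliminate medium price.
Row high price is strictly dominated by row low price (1>0, -4>-7); eliminate high price.
Row low price is strictly dominated by row medium price (2>1, 1>-4); eliminate low price.
Column low price is strictly dominated by high price for Firm B (1<2, -9<-2); eliminate low price.
Row premium is strictly dominated by row medium price (1>-9); eliminate premium.
Only (medium price, high price) remains, with payoff 1.

1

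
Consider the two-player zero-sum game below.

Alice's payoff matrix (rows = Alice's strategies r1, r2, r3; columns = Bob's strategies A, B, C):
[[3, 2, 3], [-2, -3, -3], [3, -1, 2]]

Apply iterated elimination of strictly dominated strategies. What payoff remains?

2

Row r2 is strictly dominated by row r1 (3>-2, 2>-3, 3>-3); eliminate r2.
Column A is strictly dominated by B for Bob (2<3, -1<3); eliminate A.
Row r3 is strictly dominated by row r1 (2>-1, 3>2); eliminate r3.
Column C is strictly dominated by B for Bob (2<3); eliminate C.
Only (r1, B) remains, with payoff 2.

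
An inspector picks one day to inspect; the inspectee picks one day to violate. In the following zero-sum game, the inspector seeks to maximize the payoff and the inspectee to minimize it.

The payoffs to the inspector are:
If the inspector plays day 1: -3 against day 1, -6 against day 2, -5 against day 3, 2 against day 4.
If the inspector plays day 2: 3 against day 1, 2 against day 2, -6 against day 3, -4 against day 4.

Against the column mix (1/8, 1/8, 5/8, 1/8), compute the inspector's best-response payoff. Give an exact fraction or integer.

day 1: (-3)·(1/8) + (-6)·(1/8) + (-5)·(5/8) + (2)·(1/8) = -4.
day 2: (3)·(1/8) + (2)·(1/8) + (-6)·(5/8) + (-4)·(1/8) = -29/8.
The best pure response is day 2 with expected payoff -29/8.

-29/8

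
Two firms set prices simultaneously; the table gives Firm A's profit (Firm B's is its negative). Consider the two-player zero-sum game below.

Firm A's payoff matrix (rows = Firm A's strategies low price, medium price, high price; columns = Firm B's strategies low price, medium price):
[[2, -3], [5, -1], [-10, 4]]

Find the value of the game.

Row low price is strictly dominated by row medium price, so Firm A never plays it.
The remaining 2×2 game on (medium price, high price) × (low price, medium price) has no saddle point. Let Firm A play medium price with probability p; indifference gives 5p − 10(1−p) = −p + 4(1−p), so p = 7/10.
Similarly Firm B's optimal q on low price is 1/4, and the value is 5·(1/4) + (-1)·(3/4) = 1/2.

1/2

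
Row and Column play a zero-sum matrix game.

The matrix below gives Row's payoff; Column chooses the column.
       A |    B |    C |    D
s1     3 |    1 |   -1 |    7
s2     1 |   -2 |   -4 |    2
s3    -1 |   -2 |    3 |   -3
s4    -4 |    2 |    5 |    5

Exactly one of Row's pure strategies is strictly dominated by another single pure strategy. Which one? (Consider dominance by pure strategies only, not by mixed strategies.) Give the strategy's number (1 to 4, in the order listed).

Compare s2 with s1: 3 > 1, 1 > -2, -1 > -4, 7 > 2.
So s1 strictly dominates s2 for Row; s2 is strictly dominated.

2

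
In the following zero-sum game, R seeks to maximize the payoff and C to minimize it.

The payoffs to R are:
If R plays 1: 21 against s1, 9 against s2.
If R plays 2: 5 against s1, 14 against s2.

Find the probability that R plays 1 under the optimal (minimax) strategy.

Row minima are 9 and 5, so R's maximin is 9; column maxima are 21 and 14, so C's minimax is 14. These differ, so the equilibrium is in mixed strategies.
Let R play 1 with probability p. C is indifferent when 21p + 5(1−p) = 9p + 14(1−p), giving p = 3/7.

3/7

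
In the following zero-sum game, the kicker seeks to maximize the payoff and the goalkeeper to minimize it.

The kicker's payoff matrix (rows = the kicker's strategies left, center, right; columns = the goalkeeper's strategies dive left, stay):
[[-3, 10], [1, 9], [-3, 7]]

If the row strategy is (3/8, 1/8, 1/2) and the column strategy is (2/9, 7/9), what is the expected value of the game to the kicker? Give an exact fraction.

Against (2/9, 7/9), each row's expected payoff is left: 64/9; center: 65/9; right: 43/9.
Taking the (3/8, 1/8, 1/2)-weighted average: (3/8)·(64/9) + (1/8)·(65/9) + (1/2)·(43/9) = 143/24.

143/24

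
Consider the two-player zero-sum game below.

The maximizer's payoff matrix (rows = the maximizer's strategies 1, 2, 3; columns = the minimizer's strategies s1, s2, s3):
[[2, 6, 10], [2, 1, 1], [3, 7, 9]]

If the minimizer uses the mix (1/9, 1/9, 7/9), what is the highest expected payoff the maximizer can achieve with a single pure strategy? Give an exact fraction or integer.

1: (2)·(1/9) + (6)·(1/9) + (10)·(7/9) = 26/3.
2: (2)·(1/9) + (1)·(1/9) + (1)·(7/9) = 10/9.
3: (3)·(1/9) + (7)·(1/9) + (9)·(7/9) = 73/9.
The best pure response is 1 with expected payoff 26/3.

26/3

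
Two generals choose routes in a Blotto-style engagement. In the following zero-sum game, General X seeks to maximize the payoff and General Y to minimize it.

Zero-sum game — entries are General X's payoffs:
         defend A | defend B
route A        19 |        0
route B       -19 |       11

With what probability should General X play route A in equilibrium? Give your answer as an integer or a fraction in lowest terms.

Row minima are 0 and -19, so General X's maximin is 0; column maxima are 19 and 11, so General Y's minimax is 11. These differ, so the equilibrium is in mixed strategies.
Let General X play route A with probability p. General Y is indifferent when 19p − 19(1−p) = 11(1−p), giving p = 30/49.

30/49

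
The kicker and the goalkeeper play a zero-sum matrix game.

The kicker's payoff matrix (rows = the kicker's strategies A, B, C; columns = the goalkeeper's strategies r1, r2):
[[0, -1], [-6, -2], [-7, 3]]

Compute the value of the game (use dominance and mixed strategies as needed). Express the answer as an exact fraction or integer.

-7/11

Row B is strictly dominated by row A, so the kicker never plays it.
The remaining 2×2 game on (A, C) × (r1, r2) has no saddle point. Let the kicker play A with probability p; indifference gives −7(1−p) = −p + 3(1−p), so p = 10/11.
Similarly the goalkeeper's optimal q on r1 is 4/11, and the value is 0·(4/11) + (-1)·(7/11) = -7/11.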